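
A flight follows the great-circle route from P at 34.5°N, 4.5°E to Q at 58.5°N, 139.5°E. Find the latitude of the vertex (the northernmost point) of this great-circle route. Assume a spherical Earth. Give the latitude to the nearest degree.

≈ 72°N

The great circle lies in the plane with unit normal n̂ = (p₁ × p₂)/|p₁ × p₂|.
Here n̂_z ≈ +0.309; the vertex latitude is φ_max = arccos|n̂_z| ≈ 72.0°.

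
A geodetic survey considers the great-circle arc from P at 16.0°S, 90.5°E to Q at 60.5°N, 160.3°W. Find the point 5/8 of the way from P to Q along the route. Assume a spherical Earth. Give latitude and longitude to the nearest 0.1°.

From cos δ = sin φ₁ sin φ₂ + cos φ₁ cos φ₂ cos Δλ, the central angle is δ ≈ 1.977 rad (113.3°).
Interpolate at f = 5/8 with slerp weights a = sin((1−f)δ)/sin δ ≈ 0.735, b = sin(fδ)/sin δ ≈ 1.028.
p = a·p₁ + b·p₂ ≈ (-0.483, 0.536, 0.692); φ = arcsin(p_z) ≈ 43.81°, λ = atan2(p_y, p_x) ≈ 132.01°.

≈ 43.8°N, 132.0°E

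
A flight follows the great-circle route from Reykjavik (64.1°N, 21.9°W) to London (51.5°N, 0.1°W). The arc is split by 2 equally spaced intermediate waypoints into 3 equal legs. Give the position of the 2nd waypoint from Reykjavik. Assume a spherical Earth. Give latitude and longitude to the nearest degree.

Write both endpoints as unit vectors p₁, p₂ with components (cos φ cos λ, cos φ sin λ, sin φ).
The central angle between the endpoints is δ = arccos(p₁·p₂) ≈ 0.296 rad (17.0°).
Interpolate at f = 2/3 with slerp weights a = sin((1−f)δ)/sin δ ≈ 0.338, b = sin(fδ)/sin δ ≈ 0.672.
p = a·p₁ + b·p₂ ≈ (0.555, -0.056, 0.830); φ = arcsin(p_z) ≈ 56.08°, λ = atan2(p_y, p_x) ≈ -5.73°.

≈ (56°N, 6°W)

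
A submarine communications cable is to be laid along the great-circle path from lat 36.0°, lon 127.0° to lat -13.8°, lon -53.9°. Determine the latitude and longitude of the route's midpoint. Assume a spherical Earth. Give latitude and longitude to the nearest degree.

≈ lat 65°, lon -58°

From cos δ = sin φ₁ sin φ₂ + cos φ₁ cos φ₂ cos Δλ, the central angle is δ ≈ 2.754 rad (157.8°).
Interpolate at f = 1/2 with slerp weights a = sin((1−f)δ)/sin δ ≈ 2.595, b = sin(fδ)/sin δ ≈ 2.595.
p = a·p₁ + b·p₂ ≈ (0.221, -0.360, 0.906); φ = arcsin(p_z) ≈ 65.02°, λ = atan2(p_y, p_x) ≈ -58.38°.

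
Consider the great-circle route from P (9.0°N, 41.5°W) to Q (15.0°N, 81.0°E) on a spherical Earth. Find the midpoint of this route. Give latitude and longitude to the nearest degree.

≈ (24°N, 19°E)

Write both endpoints as unit vectors p₁, p₂ with components (cos φ cos λ, cos φ sin λ, sin φ).
The central angle between the endpoints is δ = arccos(p₁·p₂) ≈ 2.062 rad (118.2°).
Interpolate at f = 1/2 with slerp weights a = sin((1−f)δ)/sin δ ≈ 0.973, b = sin(fδ)/sin δ ≈ 0.973.
p = a·p₁ + b·p₂ ≈ (0.867, 0.292, 0.404); φ = arcsin(p_z) ≈ 23.84°, λ = atan2(p_y, p_x) ≈ 18.59°.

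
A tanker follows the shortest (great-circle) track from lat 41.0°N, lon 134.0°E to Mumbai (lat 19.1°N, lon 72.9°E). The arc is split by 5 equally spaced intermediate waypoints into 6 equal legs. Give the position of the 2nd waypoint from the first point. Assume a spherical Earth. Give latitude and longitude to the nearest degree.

≈ lat 37°N, lon 110°E

Write both endpoints as unit vectors p₁, p₂ with components (cos φ cos λ, cos φ sin λ, sin φ).
The central angle between the endpoints is δ = arccos(p₁·p₂) ≈ 0.977 rad (56.0°).
Interpolate at f = 2/6 with slerp weights a = sin((1−f)δ)/sin δ ≈ 0.731, b = sin(fδ)/sin δ ≈ 0.386.
p = a·p₁ + b·p₂ ≈ (-0.276, 0.746, 0.606); φ = arcsin(p_z) ≈ 37.32°, λ = atan2(p_y, p_x) ≈ 110.32°.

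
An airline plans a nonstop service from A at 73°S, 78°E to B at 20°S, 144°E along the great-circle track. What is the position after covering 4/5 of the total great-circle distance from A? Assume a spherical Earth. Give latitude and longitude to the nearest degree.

≈ 32°S, 140°E

From cos δ = sin φ₁ sin φ₂ + cos φ₁ cos φ₂ cos Δλ, the central angle is δ ≈ 1.117 rad (64.0°).
Interpolate at f = 4/5 with slerp weights a = sin((1−f)δ)/sin δ ≈ 0.246, b = sin(fδ)/sin δ ≈ 0.867.
p = a·p₁ + b·p₂ ≈ (-0.644, 0.549, -0.532); φ = arcsin(p_z) ≈ -32.16°, λ = atan2(p_y, p_x) ≈ 139.54°.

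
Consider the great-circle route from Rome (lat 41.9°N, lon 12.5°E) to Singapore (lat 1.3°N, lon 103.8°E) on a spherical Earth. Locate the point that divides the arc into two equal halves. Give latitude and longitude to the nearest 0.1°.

The haversine formula gives a central angle δ ≈ 1.573 rad (90.1°) between the endpoints.
Interpolate at f = 1/2 with slerp weights a = sin((1−f)δ)/sin δ ≈ 0.708, b = sin(fδ)/sin δ ≈ 0.708.
p = a·p₁ + b·p₂ ≈ (0.346, 0.801, 0.489); φ = arcsin(p_z) ≈ 29.25°, λ = atan2(p_y, p_x) ≈ 66.67°.

≈ lat 29.3°N, lon 66.7°E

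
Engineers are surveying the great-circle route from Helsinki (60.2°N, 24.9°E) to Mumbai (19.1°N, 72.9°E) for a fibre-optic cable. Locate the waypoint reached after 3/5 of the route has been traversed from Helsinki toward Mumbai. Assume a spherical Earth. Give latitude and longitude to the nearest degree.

Write both endpoints as unit vectors p₁, p₂ with components (cos φ cos λ, cos φ sin λ, sin φ).
The central angle between the endpoints is δ = arccos(p₁·p₂) ≈ 0.930 rad (53.3°).
Interpolate at f = 3/5 with slerp weights a = sin((1−f)δ)/sin δ ≈ 0.453, b = sin(fδ)/sin δ ≈ 0.660.
p = a·p₁ + b·p₂ ≈ (0.388, 0.691, 0.610); φ = arcsin(p_z) ≈ 37.56°, λ = atan2(p_y, p_x) ≈ 60.71°.

≈ 38°N, 61°E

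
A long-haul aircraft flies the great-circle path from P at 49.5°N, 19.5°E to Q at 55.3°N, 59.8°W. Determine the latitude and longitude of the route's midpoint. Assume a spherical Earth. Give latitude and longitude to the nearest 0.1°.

≈ 59.3°N, 17.0°W

Write both endpoints as unit vectors p₁, p₂ with components (cos φ cos λ, cos φ sin λ, sin φ).
The central angle between the endpoints is δ = arccos(p₁·p₂) ≈ 0.804 rad (46.1°).
Interpolate at f = 1/2 with slerp weights a = sin((1−f)δ)/sin δ ≈ 0.543, b = sin(fδ)/sin δ ≈ 0.543.
p = a·p₁ + b·p₂ ≈ (0.488, -0.150, 0.860); φ = arcsin(p_z) ≈ 59.30°, λ = atan2(p_y, p_x) ≈ -17.03°.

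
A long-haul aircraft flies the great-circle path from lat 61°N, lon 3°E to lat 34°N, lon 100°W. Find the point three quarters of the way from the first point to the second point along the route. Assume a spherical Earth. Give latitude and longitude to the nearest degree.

Write both endpoints as unit vectors p₁, p₂ with components (cos φ cos λ, cos φ sin λ, sin φ).
The central angle between the endpoints is δ = arccos(p₁·p₂) ≈ 1.161 rad (66.5°).
Interpolate at f = 3/4 with slerp weights a = sin((1−f)δ)/sin δ ≈ 0.312, b = sin(fδ)/sin δ ≈ 0.834.
p = a·p₁ + b·p₂ ≈ (0.031, -0.673, 0.739); φ = arcsin(p_z) ≈ 47.66°, λ = atan2(p_y, p_x) ≈ -87.36°.

≈ lat 48°N, lon 87°W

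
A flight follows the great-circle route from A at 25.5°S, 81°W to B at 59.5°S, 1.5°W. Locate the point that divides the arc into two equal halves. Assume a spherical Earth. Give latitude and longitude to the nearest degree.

Convert each endpoint to a unit vector on the sphere (x = cos φ cos λ, y = cos φ sin λ, z = sin φ).
The central angle between the endpoints is δ = arccos(p₁·p₂) ≈ 1.099 rad (63.0°).
Interpolate at f = 1/2 with slerp weights a = sin((1−f)δ)/sin δ ≈ 0.586, b = sin(fδ)/sin δ ≈ 0.586.
p = a·p₁ + b·p₂ ≈ (0.380, -0.530, -0.758); φ = arcsin(p_z) ≈ -49.25°, λ = atan2(p_y, p_x) ≈ -54.37°.

≈ 49°S, 54°W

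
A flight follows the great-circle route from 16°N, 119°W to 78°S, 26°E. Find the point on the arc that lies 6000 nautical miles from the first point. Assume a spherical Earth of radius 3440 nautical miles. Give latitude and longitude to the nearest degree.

≈ 80°S, 67°W

Write both endpoints as unit vectors p₁, p₂ with components (cos φ cos λ, cos φ sin λ, sin φ).
The central angle between the endpoints is δ = arccos(p₁·p₂) ≈ 2.019 rad (115.7°). The total great-circle distance is δ·R ≈ 2.019 × 3440 ≈ 6945 nmi, so the target fraction is f = 6000/6945 ≈ 0.864.
Interpolate at f ≈ 0.864 with slerp weights a = sin((1−f)δ)/sin δ ≈ 0.301, b = sin(fδ)/sin δ ≈ 1.093.
p = a·p₁ + b·p₂ ≈ (0.064, -0.154, -0.986); φ = arcsin(p_z) ≈ -80.43°, λ = atan2(p_y, p_x) ≈ -67.39°.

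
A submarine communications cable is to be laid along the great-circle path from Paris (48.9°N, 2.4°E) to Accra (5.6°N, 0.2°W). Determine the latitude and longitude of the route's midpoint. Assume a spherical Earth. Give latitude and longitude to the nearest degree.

≈ 27°N, 1°E

Write both endpoints as unit vectors p₁, p₂ with components (cos φ cos λ, cos φ sin λ, sin φ).
The central angle between the endpoints is δ = arccos(p₁·p₂) ≈ 0.757 rad (43.4°).
Interpolate at f = 1/2 with slerp weights a = sin((1−f)δ)/sin δ ≈ 0.538, b = sin(fδ)/sin δ ≈ 0.538.
p = a·p₁ + b·p₂ ≈ (0.889, 0.013, 0.458); φ = arcsin(p_z) ≈ 27.26°, λ = atan2(p_y, p_x) ≈ 0.83°.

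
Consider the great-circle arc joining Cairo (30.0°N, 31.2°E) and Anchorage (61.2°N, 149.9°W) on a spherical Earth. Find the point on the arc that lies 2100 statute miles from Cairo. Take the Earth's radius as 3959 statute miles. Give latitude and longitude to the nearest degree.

≈ (60°N, 32°E)

Write both endpoints as unit vectors p₁, p₂ with components (cos φ cos λ, cos φ sin λ, sin φ).
The central angle between the endpoints is δ = arccos(p₁·p₂) ≈ 1.550 rad (88.8°). The total great-circle distance is δ·R ≈ 1.550 × 3959 ≈ 6136 mi, so the target fraction is f = 2100/6136 ≈ 0.342.
Interpolate at f ≈ 0.342 with slerp weights a = sin((1−f)δ)/sin δ ≈ 0.852, b = sin(fδ)/sin δ ≈ 0.506.
p = a·p₁ + b·p₂ ≈ (0.420, 0.260, 0.869); φ = arcsin(p_z) ≈ 60.39°, λ = atan2(p_y, p_x) ≈ 31.74°.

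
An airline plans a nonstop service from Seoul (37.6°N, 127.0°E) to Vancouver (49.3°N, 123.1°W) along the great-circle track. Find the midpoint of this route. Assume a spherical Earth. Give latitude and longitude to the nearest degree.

The haversine formula gives a central angle δ ≈ 1.280 rad (73.3°) between the endpoints.
Interpolate at f = 1/2 with slerp weights a = sin((1−f)δ)/sin δ ≈ 0.623, b = sin(fδ)/sin δ ≈ 0.623.
p = a·p₁ + b·p₂ ≈ (-0.519, 0.054, 0.853); φ = arcsin(p_z) ≈ 58.53°, λ = atan2(p_y, p_x) ≈ 174.07°.

≈ 59°N, 174°E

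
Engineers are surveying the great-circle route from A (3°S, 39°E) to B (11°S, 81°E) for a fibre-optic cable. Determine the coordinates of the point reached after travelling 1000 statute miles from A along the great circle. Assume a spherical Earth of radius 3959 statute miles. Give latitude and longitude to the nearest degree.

Convert each endpoint to a unit vector on the sphere (x = cos φ cos λ, y = cos φ sin λ, z = sin φ).
The central angle between the endpoints is δ = arccos(p₁·p₂) ≈ 0.740 rad (42.4°). The total great-circle distance is δ·R ≈ 0.740 × 3959 ≈ 2930 mi, so the target fraction is f = 1000/2930 ≈ 0.341.
Interpolate at f ≈ 0.341 with slerp weights a = sin((1−f)δ)/sin δ ≈ 0.695, b = sin(fδ)/sin δ ≈ 0.371.
p = a·p₁ + b·p₂ ≈ (0.596, 0.796, -0.107); φ = arcsin(p_z) ≈ -6.15°, λ = atan2(p_y, p_x) ≈ 53.17°.

≈ (6°S, 53°E)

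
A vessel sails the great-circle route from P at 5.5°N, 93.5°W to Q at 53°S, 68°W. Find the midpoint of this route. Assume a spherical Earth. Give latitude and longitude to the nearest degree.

≈ 24°S, 84°W

Convert each endpoint to a unit vector on the sphere (x = cos φ cos λ, y = cos φ sin λ, z = sin φ).
The central angle between the endpoints is δ = arccos(p₁·p₂) ≈ 1.088 rad (62.3°).
Interpolate at f = 1/2 with slerp weights a = sin((1−f)δ)/sin δ ≈ 0.584, b = sin(fδ)/sin δ ≈ 0.584.
p = a·p₁ + b·p₂ ≈ (0.096, -0.907, -0.411); φ = arcsin(p_z) ≈ -24.25°, λ = atan2(p_y, p_x) ≈ -83.94°.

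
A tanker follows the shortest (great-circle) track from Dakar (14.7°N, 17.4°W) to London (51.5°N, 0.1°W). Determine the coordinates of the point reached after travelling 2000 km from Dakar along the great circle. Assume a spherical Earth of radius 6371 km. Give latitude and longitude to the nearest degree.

Convert each endpoint to a unit vector on the sphere (x = cos φ cos λ, y = cos φ sin λ, z = sin φ).
The central angle between the endpoints is δ = arccos(p₁·p₂) ≈ 0.686 rad (39.3°). The total great-circle distance is δ·R ≈ 0.686 × 6371 ≈ 4373 km, so the target fraction is f = 2000/4373 ≈ 0.457.
Interpolate at f ≈ 0.457 with slerp weights a = sin((1−f)δ)/sin δ ≈ 0.574, b = sin(fδ)/sin δ ≈ 0.487.
p = a·p₁ + b·p₂ ≈ (0.833, -0.167, 0.527); φ = arcsin(p_z) ≈ 31.80°, λ = atan2(p_y, p_x) ≈ -11.31°.

≈ 32°N, 11°W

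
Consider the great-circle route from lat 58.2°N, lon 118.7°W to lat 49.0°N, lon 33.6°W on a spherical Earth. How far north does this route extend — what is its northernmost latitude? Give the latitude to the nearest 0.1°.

The great circle lies in the plane with unit normal n̂ = (p₁ × p₂)/|p₁ × p₂|.
Here n̂_z ≈ +0.465; the vertex latitude is φ_max = arccos|n̂_z| ≈ 62.3°.

≈ 62.3°N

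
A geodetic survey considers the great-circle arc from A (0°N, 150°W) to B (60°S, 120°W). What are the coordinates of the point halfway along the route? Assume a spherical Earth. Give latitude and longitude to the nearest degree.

≈ (31°S, 140°W)

Write both endpoints as unit vectors p₁, p₂ with components (cos φ cos λ, cos φ sin λ, sin φ).
The central angle between the endpoints is δ = arccos(p₁·p₂) ≈ 1.123 rad (64.3°).
Interpolate at f = 1/2 with slerp weights a = sin((1−f)δ)/sin δ ≈ 0.591, b = sin(fδ)/sin δ ≈ 0.591.
p = a·p₁ + b·p₂ ≈ (-0.659, -0.551, -0.512); φ = arcsin(p_z) ≈ -30.77°, λ = atan2(p_y, p_x) ≈ -140.10°.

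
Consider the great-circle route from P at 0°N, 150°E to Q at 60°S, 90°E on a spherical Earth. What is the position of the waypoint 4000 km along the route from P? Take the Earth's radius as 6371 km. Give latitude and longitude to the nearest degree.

≈ 32°S, 132°E

The haversine formula gives a central angle δ ≈ 1.318 rad (75.5°) between the endpoints. The total great-circle distance is δ·R ≈ 1.318 × 6371 ≈ 8398 km, so the target fraction is f = 4000/8398 ≈ 0.476.
Interpolate at f ≈ 0.476 with slerp weights a = sin((1−f)δ)/sin δ ≈ 0.658, b = sin(fδ)/sin δ ≈ 0.607.
p = a·p₁ + b·p₂ ≈ (-0.570, 0.632, -0.525); φ = arcsin(p_z) ≈ -31.69°, λ = atan2(p_y, p_x) ≈ 132.02°.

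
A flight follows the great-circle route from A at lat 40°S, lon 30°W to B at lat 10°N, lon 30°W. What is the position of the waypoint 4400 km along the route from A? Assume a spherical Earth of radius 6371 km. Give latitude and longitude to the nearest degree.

≈ lat 0°N, lon 30°W

Write both endpoints as unit vectors p₁, p₂ with components (cos φ cos λ, cos φ sin λ, sin φ).
The central angle between the endpoints is δ = arccos(p₁·p₂) ≈ 0.873 rad (50.0°). The total great-circle distance is δ·R ≈ 0.873 × 6371 ≈ 5560 km, so the target fraction is f = 4400/5560 ≈ 0.791.
Interpolate at f ≈ 0.791 with slerp weights a = sin((1−f)δ)/sin δ ≈ 0.236, b = sin(fδ)/sin δ ≈ 0.832.
p = a·p₁ + b·p₂ ≈ (0.866, -0.500, -0.008); φ = arcsin(p_z) ≈ -0.43°, λ = atan2(p_y, p_x) ≈ -30.00°.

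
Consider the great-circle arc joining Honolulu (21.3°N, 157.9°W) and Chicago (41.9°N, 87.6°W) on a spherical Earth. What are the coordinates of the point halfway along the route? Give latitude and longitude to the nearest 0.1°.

≈ (36.9°N, 127.3°W)

Write both endpoints as unit vectors p₁, p₂ with components (cos φ cos λ, cos φ sin λ, sin φ).
The central angle between the endpoints is δ = arccos(p₁·p₂) ≈ 1.074 rad (61.6°).
Interpolate at f = 1/2 with slerp weights a = sin((1−f)δ)/sin δ ≈ 0.582, b = sin(fδ)/sin δ ≈ 0.582.
p = a·p₁ + b·p₂ ≈ (-0.484, -0.637, 0.600); φ = arcsin(p_z) ≈ 36.87°, λ = atan2(p_y, p_x) ≈ -127.25°.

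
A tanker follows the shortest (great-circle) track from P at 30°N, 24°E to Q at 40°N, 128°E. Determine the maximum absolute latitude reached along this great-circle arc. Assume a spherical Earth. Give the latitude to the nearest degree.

≈ 49°N

The great circle lies in the plane with unit normal n̂ = (p₁ × p₂)/|p₁ × p₂|.
Here n̂_z ≈ +0.652; the vertex latitude is φ_max = arccos|n̂_z| ≈ 49.3°.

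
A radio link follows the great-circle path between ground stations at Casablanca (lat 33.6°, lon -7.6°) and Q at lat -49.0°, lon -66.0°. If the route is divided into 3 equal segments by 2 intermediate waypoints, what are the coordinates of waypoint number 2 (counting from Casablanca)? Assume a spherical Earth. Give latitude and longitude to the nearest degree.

The haversine formula gives a central angle δ ≈ 1.702 rad (97.5°) between the endpoints.
Interpolate at f = 2/3 with slerp weights a = sin((1−f)δ)/sin δ ≈ 0.542, b = sin(fδ)/sin δ ≈ 0.914.
p = a·p₁ + b·p₂ ≈ (0.692, -0.608, -0.390); φ = arcsin(p_z) ≈ -22.96°, λ = atan2(p_y, p_x) ≈ -41.31°.

≈ lat -23°, lon -41°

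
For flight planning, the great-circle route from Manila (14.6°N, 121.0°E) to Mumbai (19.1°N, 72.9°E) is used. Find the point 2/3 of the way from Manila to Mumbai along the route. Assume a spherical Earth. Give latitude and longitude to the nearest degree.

Convert each endpoint to a unit vector on the sphere (x = cos φ cos λ, y = cos φ sin λ, z = sin φ).
The central angle between the endpoints is δ = arccos(p₁·p₂) ≈ 0.805 rad (46.1°).
Interpolate at f = 2/3 with slerp weights a = sin((1−f)δ)/sin δ ≈ 0.368, b = sin(fδ)/sin δ ≈ 0.709.
p = a·p₁ + b·p₂ ≈ (0.014, 0.946, 0.325); φ = arcsin(p_z) ≈ 18.95°, λ = atan2(p_y, p_x) ≈ 89.17°.

≈ 19°N, 89°E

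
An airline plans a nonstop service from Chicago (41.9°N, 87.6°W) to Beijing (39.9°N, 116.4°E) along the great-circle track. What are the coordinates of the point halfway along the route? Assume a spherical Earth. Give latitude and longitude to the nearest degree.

The haversine formula gives a central angle δ ≈ 1.664 rad (95.4°) between the endpoints.
Interpolate at f = 1/2 with slerp weights a = sin((1−f)δ)/sin δ ≈ 0.743, b = sin(fδ)/sin δ ≈ 0.743.
p = a·p₁ + b·p₂ ≈ (-0.230, -0.042, 0.972); φ = arcsin(p_z) ≈ 76.47°, λ = atan2(p_y, p_x) ≈ -169.67°.

≈ (76°N, 170°W)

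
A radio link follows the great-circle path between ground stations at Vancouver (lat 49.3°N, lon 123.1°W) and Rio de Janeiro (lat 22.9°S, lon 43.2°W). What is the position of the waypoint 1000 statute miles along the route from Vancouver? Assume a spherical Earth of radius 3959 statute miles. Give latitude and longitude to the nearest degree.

≈ lat 42°N, lon 105°W

Convert each endpoint to a unit vector on the sphere (x = cos φ cos λ, y = cos φ sin λ, z = sin φ).
The central angle between the endpoints is δ = arccos(p₁·p₂) ≈ 1.762 rad (100.9°). The total great-circle distance is δ·R ≈ 1.762 × 3959 ≈ 6974 mi, so the target fraction is f = 1000/6974 ≈ 0.143.
Interpolate at f ≈ 0.143 with slerp weights a = sin((1−f)δ)/sin δ ≈ 1.017, b = sin(fδ)/sin δ ≈ 0.255.
p = a·p₁ + b·p₂ ≈ (-0.191, -0.716, 0.672); φ = arcsin(p_z) ≈ 42.19°, λ = atan2(p_y, p_x) ≈ -104.95°.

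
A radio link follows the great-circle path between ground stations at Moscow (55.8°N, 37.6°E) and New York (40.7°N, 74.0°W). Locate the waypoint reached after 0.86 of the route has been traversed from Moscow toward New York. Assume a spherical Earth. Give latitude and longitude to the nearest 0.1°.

≈ 48.2°N, 66.0°W

Write both endpoints as unit vectors p₁, p₂ with components (cos φ cos λ, cos φ sin λ, sin φ).
The central angle between the endpoints is δ = arccos(p₁·p₂) ≈ 1.178 rad (67.5°).
Interpolate at f = 0.86 with slerp weights a = sin((1−f)δ)/sin δ ≈ 0.178, b = sin(fδ)/sin δ ≈ 0.918.
p = a·p₁ + b·p₂ ≈ (0.271, -0.608, 0.746); φ = arcsin(p_z) ≈ 48.24°, λ = atan2(p_y, p_x) ≈ -65.98°.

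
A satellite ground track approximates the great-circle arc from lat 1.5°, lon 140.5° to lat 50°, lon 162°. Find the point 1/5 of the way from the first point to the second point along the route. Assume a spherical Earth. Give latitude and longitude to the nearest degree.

Write both endpoints as unit vectors p₁, p₂ with components (cos φ cos λ, cos φ sin λ, sin φ).
The central angle between the endpoints is δ = arccos(p₁·p₂) ≈ 0.905 rad (51.8°).
Interpolate at f = 1/5 with slerp weights a = sin((1−f)δ)/sin δ ≈ 0.842, b = sin(fδ)/sin δ ≈ 0.229.
p = a·p₁ + b·p₂ ≈ (-0.790, 0.581, 0.197); φ = arcsin(p_z) ≈ 11.38°, λ = atan2(p_y, p_x) ≈ 143.65°.

≈ lat 11°, lon 144°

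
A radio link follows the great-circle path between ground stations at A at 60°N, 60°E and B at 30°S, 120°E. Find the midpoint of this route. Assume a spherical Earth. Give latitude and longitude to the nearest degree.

Write both endpoints as unit vectors p₁, p₂ with components (cos φ cos λ, cos φ sin λ, sin φ).
The central angle between the endpoints is δ = arccos(p₁·p₂) ≈ 1.789 rad (102.5°).
Interpolate at f = 1/2 with slerp weights a = sin((1−f)δ)/sin δ ≈ 0.799, b = sin(fδ)/sin δ ≈ 0.799.
p = a·p₁ + b·p₂ ≈ (-0.146, 0.945, 0.292); φ = arcsin(p_z) ≈ 17.00°, λ = atan2(p_y, p_x) ≈ 98.79°.

≈ 17°N, 99°E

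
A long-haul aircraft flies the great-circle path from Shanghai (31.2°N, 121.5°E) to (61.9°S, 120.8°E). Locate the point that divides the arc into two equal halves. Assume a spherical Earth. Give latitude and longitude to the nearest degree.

≈ (15°S, 121°E)

The haversine formula gives a central angle δ ≈ 1.625 rad (93.1°) between the endpoints.
Interpolate at f = 1/2 with slerp weights a = sin((1−f)δ)/sin δ ≈ 0.727, b = sin(fδ)/sin δ ≈ 0.727.
p = a·p₁ + b·p₂ ≈ (-0.500, 0.824, -0.265); φ = arcsin(p_z) ≈ -15.35°, λ = atan2(p_y, p_x) ≈ 121.25°.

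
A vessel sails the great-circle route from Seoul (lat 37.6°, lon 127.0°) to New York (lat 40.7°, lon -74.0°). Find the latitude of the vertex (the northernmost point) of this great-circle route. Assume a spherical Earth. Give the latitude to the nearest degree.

The great circle lies in the plane with unit normal n̂ = (p₁ × p₂)/|p₁ × p₂|.
Here n̂_z ≈ +0.218; the vertex latitude is φ_max = arccos|n̂_z| ≈ 77.4°.

≈ 77°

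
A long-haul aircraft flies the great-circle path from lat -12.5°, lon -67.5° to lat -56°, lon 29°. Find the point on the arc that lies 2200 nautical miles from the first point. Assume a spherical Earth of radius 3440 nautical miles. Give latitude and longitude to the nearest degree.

≈ lat -41°, lon -41°

Write both endpoints as unit vectors p₁, p₂ with components (cos φ cos λ, cos φ sin λ, sin φ).
The central angle between the endpoints is δ = arccos(p₁·p₂) ≈ 1.453 rad (83.2°). The total great-circle distance is δ·R ≈ 1.453 × 3440 ≈ 4998 nmi, so the target fraction is f = 2200/4998 ≈ 0.440.
Interpolate at f ≈ 0.440 with slerp weights a = sin((1−f)δ)/sin δ ≈ 0.732, b = sin(fδ)/sin δ ≈ 0.601.
p = a·p₁ + b·p₂ ≈ (0.567, -0.497, -0.657); φ = arcsin(p_z) ≈ -41.04°, λ = atan2(p_y, p_x) ≈ -41.22°.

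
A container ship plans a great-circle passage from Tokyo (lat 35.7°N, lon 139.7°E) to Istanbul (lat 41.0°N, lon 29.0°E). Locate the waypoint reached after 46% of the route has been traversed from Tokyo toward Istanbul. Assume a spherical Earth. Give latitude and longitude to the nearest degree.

≈ lat 54°N, lon 93°E

Convert each endpoint to a unit vector on the sphere (x = cos φ cos λ, y = cos φ sin λ, z = sin φ).
The central angle between the endpoints is δ = arccos(p₁·p₂) ≈ 1.404 rad (80.4°).
Interpolate at f = 0.46 with slerp weights a = sin((1−f)δ)/sin δ ≈ 0.697, b = sin(fδ)/sin δ ≈ 0.610.
p = a·p₁ + b·p₂ ≈ (-0.029, 0.590, 0.807); φ = arcsin(p_z) ≈ 53.83°, λ = atan2(p_y, p_x) ≈ 92.81°.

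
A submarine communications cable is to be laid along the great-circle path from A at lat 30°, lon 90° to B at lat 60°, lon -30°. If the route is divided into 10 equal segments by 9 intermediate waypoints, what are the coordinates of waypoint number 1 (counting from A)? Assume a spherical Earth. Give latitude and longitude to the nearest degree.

Convert each endpoint to a unit vector on the sphere (x = cos φ cos λ, y = cos φ sin λ, z = sin φ).
The central angle between the endpoints is δ = arccos(p₁·p₂) ≈ 1.353 rad (77.5°).
Interpolate at f = 1/10 with slerp weights a = sin((1−f)δ)/sin δ ≈ 0.961, b = sin(fδ)/sin δ ≈ 0.138.
p = a·p₁ + b·p₂ ≈ (0.060, 0.798, 0.600); φ = arcsin(p_z) ≈ 36.88°, λ = atan2(p_y, p_x) ≈ 85.71°.

≈ lat 37°, lon 86°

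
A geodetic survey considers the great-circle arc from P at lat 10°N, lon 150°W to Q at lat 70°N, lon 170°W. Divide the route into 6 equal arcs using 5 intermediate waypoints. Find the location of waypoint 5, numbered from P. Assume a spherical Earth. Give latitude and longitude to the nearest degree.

Convert each endpoint to a unit vector on the sphere (x = cos φ cos λ, y = cos φ sin λ, z = sin φ).
The central angle between the endpoints is δ = arccos(p₁·p₂) ≈ 1.070 rad (61.3°).
Interpolate at f = 5/6 with slerp weights a = sin((1−f)δ)/sin δ ≈ 0.202, b = sin(fδ)/sin δ ≈ 0.887.
p = a·p₁ + b·p₂ ≈ (-0.471, -0.152, 0.869); φ = arcsin(p_z) ≈ 60.31°, λ = atan2(p_y, p_x) ≈ -162.09°.

≈ lat 60°N, lon 162°W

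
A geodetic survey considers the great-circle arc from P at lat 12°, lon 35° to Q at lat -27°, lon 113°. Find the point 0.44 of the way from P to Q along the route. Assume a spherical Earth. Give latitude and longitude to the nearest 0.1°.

≈ lat -7.0°, lon 67.4°

From cos δ = sin φ₁ sin φ₂ + cos φ₁ cos φ₂ cos Δλ, the central angle is δ ≈ 1.484 rad (85.0°).
Interpolate at f = 0.44 with slerp weights a = sin((1−f)δ)/sin δ ≈ 0.741, b = sin(fδ)/sin δ ≈ 0.610.
p = a·p₁ + b·p₂ ≈ (0.382, 0.916, -0.123); φ = arcsin(p_z) ≈ -7.05°, λ = atan2(p_y, p_x) ≈ 67.38°.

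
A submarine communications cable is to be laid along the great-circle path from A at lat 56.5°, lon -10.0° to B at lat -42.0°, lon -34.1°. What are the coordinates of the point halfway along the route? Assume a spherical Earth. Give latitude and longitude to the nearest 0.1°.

The haversine formula gives a central angle δ ≈ 1.755 rad (100.6°) between the endpoints.
Interpolate at f = 1/2 with slerp weights a = sin((1−f)δ)/sin δ ≈ 0.783, b = sin(fδ)/sin δ ≈ 0.783.
p = a·p₁ + b·p₂ ≈ (0.907, -0.401, 0.129); φ = arcsin(p_z) ≈ 7.41°, λ = atan2(p_y, p_x) ≈ -23.86°.

≈ lat 7.4°, lon -23.9°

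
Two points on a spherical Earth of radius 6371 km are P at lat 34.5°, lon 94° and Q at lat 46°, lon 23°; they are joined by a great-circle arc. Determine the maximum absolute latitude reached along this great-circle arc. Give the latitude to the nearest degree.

The great circle lies in the plane with unit normal n̂ = (p₁ × p₂)/|p₁ × p₂|.
Here n̂_z ≈ -0.673; the vertex latitude is φ_max = arccos|n̂_z| ≈ 47.7°.
Check via Clairaut: cos φ_max = |cos φ₁| · sin C = cos(34.5°)·sin(54.7°) ≈ 0.673, again giving ≈ 47.7°.

≈ 48°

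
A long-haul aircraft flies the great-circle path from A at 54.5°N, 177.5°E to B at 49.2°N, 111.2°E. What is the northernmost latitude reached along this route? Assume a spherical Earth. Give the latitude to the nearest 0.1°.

≈ 57.1°N

The great circle lies in the plane with unit normal n̂ = (p₁ × p₂)/|p₁ × p₂|.
Here n̂_z ≈ -0.543; the vertex latitude is φ_max = arccos|n̂_z| ≈ 57.1°.
Check via Clairaut: cos φ_max = |cos φ₁| · sin C = cos(54.5°)·sin(69.3°) ≈ 0.543, again giving ≈ 57.1°.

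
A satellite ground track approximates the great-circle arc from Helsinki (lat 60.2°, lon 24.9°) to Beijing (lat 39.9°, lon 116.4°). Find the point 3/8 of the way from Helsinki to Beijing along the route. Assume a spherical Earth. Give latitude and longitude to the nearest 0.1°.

Write both endpoints as unit vectors p₁, p₂ with components (cos φ cos λ, cos φ sin λ, sin φ).
The central angle between the endpoints is δ = arccos(p₁·p₂) ≈ 0.992 rad (56.9°).
Interpolate at f = 3/8 with slerp weights a = sin((1−f)δ)/sin δ ≈ 0.694, b = sin(fδ)/sin δ ≈ 0.434.
p = a·p₁ + b·p₂ ≈ (0.165, 0.444, 0.881); φ = arcsin(p_z) ≈ 61.75°, λ = atan2(p_y, p_x) ≈ 69.62°.

≈ lat 61.8°, lon 69.6°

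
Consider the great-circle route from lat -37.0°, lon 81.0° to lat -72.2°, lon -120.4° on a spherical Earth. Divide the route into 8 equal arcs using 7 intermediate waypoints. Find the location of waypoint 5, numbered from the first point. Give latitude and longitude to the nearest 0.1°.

≈ lat -79.3°, lon 107.3°

Write both endpoints as unit vectors p₁, p₂ with components (cos φ cos λ, cos φ sin λ, sin φ).
The central angle between the endpoints is δ = arccos(p₁·p₂) ≈ 1.218 rad (69.8°).
Interpolate at f = 5/8 with slerp weights a = sin((1−f)δ)/sin δ ≈ 0.470, b = sin(fδ)/sin δ ≈ 0.735.
p = a·p₁ + b·p₂ ≈ (-0.055, 0.177, -0.983); φ = arcsin(p_z) ≈ -79.33°, λ = atan2(p_y, p_x) ≈ 107.27°.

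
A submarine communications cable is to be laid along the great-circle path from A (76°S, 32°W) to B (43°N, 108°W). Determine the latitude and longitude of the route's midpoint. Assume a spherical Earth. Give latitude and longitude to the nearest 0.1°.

The haversine formula gives a central angle δ ≈ 2.238 rad (128.2°) between the endpoints.
Interpolate at f = 1/2 with slerp weights a = sin((1−f)δ)/sin δ ≈ 1.145, b = sin(fδ)/sin δ ≈ 1.145.
p = a·p₁ + b·p₂ ≈ (-0.024, -0.944, -0.330); φ = arcsin(p_z) ≈ -19.28°, λ = atan2(p_y, p_x) ≈ -91.45°.

≈ (19.3°S, 91.4°W)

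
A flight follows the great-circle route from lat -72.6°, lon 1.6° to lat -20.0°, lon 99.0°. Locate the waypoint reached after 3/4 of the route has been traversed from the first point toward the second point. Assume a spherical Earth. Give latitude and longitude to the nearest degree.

≈ lat -37°, lon 92°

Convert each endpoint to a unit vector on the sphere (x = cos φ cos λ, y = cos φ sin λ, z = sin φ).
The central angle between the endpoints is δ = arccos(p₁·p₂) ≈ 1.276 rad (73.1°).
Interpolate at f = 3/4 with slerp weights a = sin((1−f)δ)/sin δ ≈ 0.328, b = sin(fδ)/sin δ ≈ 0.854.
p = a·p₁ + b·p₂ ≈ (-0.028, 0.796, -0.605); φ = arcsin(p_z) ≈ -37.23°, λ = atan2(p_y, p_x) ≈ 91.99°.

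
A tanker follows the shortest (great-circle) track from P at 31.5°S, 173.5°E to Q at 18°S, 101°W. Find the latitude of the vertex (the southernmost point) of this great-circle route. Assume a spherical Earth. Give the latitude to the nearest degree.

≈ 34°S

The great circle lies in the plane with unit normal n̂ = (p₁ × p₂)/|p₁ × p₂|.
Here n̂_z ≈ +0.830; the vertex latitude is φ_max = arccos|n̂_z| ≈ 33.9°.
Check via Clairaut: cos φ_max = |cos φ₁| · sin C = cos(31.5°)·sin(103.3°) ≈ 0.830, again giving ≈ 33.9°.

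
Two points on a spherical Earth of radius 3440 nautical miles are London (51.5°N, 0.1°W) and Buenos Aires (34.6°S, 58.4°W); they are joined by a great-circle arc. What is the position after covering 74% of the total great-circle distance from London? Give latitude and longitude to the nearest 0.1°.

Write both endpoints as unit vectors p₁, p₂ with components (cos φ cos λ, cos φ sin λ, sin φ).
The central angle between the endpoints is δ = arccos(p₁·p₂) ≈ 1.747 rad (100.1°).
Interpolate at f = 0.74 with slerp weights a = sin((1−f)δ)/sin δ ≈ 0.446, b = sin(fδ)/sin δ ≈ 0.977.
p = a·p₁ + b·p₂ ≈ (0.699, -0.685, -0.206); φ = arcsin(p_z) ≈ -11.88°, λ = atan2(p_y, p_x) ≈ -44.44°.

≈ 11.9°S, 44.4°W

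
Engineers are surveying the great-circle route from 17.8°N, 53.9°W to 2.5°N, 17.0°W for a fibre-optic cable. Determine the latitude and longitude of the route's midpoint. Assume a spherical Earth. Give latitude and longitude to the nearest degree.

Convert each endpoint to a unit vector on the sphere (x = cos φ cos λ, y = cos φ sin λ, z = sin φ).
The central angle between the endpoints is δ = arccos(p₁·p₂) ≈ 0.686 rad (39.3°).
Interpolate at f = 1/2 with slerp weights a = sin((1−f)δ)/sin δ ≈ 0.531, b = sin(fδ)/sin δ ≈ 0.531.
p = a·p₁ + b·p₂ ≈ (0.805, -0.563, 0.185); φ = arcsin(p_z) ≈ 10.69°, λ = atan2(p_y, p_x) ≈ -34.99°.

≈ 11°N, 35°W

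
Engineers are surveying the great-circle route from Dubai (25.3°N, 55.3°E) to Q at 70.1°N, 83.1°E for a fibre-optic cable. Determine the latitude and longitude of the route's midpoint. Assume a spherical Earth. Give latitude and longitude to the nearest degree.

≈ 48°N, 63°E

The haversine formula gives a central angle δ ≈ 0.831 rad (47.6°) between the endpoints.
Interpolate at f = 1/2 with slerp weights a = sin((1−f)δ)/sin δ ≈ 0.547, b = sin(fδ)/sin δ ≈ 0.547.
p = a·p₁ + b·p₂ ≈ (0.304, 0.591, 0.747); φ = arcsin(p_z) ≈ 48.37°, λ = atan2(p_y, p_x) ≈ 62.80°.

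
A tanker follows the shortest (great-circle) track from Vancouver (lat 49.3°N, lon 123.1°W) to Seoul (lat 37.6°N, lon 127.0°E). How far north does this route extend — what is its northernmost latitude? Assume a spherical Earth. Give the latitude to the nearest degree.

≈ 60°N

The great circle lies in the plane with unit normal n̂ = (p₁ × p₂)/|p₁ × p₂|.
Here n̂_z ≈ -0.507; the vertex latitude is φ_max = arccos|n̂_z| ≈ 59.5°.
Check via Clairaut: cos φ_max = |cos φ₁| · sin C = cos(49.3°)·sin(51.0°) ≈ 0.507, again giving ≈ 59.5°.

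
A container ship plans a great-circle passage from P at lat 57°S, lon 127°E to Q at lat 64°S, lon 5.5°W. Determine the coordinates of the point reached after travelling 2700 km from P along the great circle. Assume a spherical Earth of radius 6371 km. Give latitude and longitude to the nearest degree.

Write both endpoints as unit vectors p₁, p₂ with components (cos φ cos λ, cos φ sin λ, sin φ).
The central angle between the endpoints is δ = arccos(p₁·p₂) ≈ 0.937 rad (53.7°). The total great-circle distance is δ·R ≈ 0.937 × 6371 ≈ 5967 km, so the target fraction is f = 2700/5967 ≈ 0.452.
Interpolate at f ≈ 0.452 with slerp weights a = sin((1−f)δ)/sin δ ≈ 0.609, b = sin(fδ)/sin δ ≈ 0.510.
p = a·p₁ + b·p₂ ≈ (0.023, 0.243, -0.970); φ = arcsin(p_z) ≈ -75.84°, λ = atan2(p_y, p_x) ≈ 84.58°.

≈ lat 76°S, lon 85°E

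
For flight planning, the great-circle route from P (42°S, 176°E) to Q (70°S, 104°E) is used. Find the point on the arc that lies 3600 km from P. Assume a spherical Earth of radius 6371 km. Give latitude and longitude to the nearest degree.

≈ (67°S, 137°E)

Convert each endpoint to a unit vector on the sphere (x = cos φ cos λ, y = cos φ sin λ, z = sin φ).
The central angle between the endpoints is δ = arccos(p₁·p₂) ≈ 0.785 rad (45.0°). The total great-circle distance is δ·R ≈ 0.785 × 6371 ≈ 5002 km, so the target fraction is f = 3600/5002 ≈ 0.720.
Interpolate at f ≈ 0.720 with slerp weights a = sin((1−f)δ)/sin δ ≈ 0.309, b = sin(fδ)/sin δ ≈ 0.757.
p = a·p₁ + b·p₂ ≈ (-0.292, 0.267, -0.918); φ = arcsin(p_z) ≈ -66.70°, λ = atan2(p_y, p_x) ≈ 137.48°.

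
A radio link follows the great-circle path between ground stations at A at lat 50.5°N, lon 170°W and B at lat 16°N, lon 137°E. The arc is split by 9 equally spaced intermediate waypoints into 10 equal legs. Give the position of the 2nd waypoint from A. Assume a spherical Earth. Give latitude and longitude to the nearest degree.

Write both endpoints as unit vectors p₁, p₂ with components (cos φ cos λ, cos φ sin λ, sin φ).
The central angle between the endpoints is δ = arccos(p₁·p₂) ≈ 0.951 rad (54.5°).
Interpolate at f = 2/10 with slerp weights a = sin((1−f)δ)/sin δ ≈ 0.847, b = sin(fδ)/sin δ ≈ 0.232.
p = a·p₁ + b·p₂ ≈ (-0.694, 0.059, 0.718); φ = arcsin(p_z) ≈ 45.86°, λ = atan2(p_y, p_x) ≈ 175.16°.

≈ lat 46°N, lon 175°E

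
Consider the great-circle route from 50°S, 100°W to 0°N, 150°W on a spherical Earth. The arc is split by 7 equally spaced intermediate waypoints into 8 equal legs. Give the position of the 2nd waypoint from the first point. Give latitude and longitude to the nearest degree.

≈ 40°S, 118°W

Write both endpoints as unit vectors p₁, p₂ with components (cos φ cos λ, cos φ sin λ, sin φ).
The central angle between the endpoints is δ = arccos(p₁·p₂) ≈ 1.145 rad (65.6°).
Interpolate at f = 2/8 with slerp weights a = sin((1−f)δ)/sin δ ≈ 0.831, b = sin(fδ)/sin δ ≈ 0.310.
p = a·p₁ + b·p₂ ≈ (-0.361, -0.681, -0.637); φ = arcsin(p_z) ≈ -39.55°, λ = atan2(p_y, p_x) ≈ -117.94°.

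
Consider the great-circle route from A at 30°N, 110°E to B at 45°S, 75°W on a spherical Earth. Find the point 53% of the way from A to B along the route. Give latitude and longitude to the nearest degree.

≈ 55°S, 134°E

Write both endpoints as unit vectors p₁, p₂ with components (cos φ cos λ, cos φ sin λ, sin φ).
The central angle between the endpoints is δ = arccos(p₁·p₂) ≈ 2.871 rad (164.5°).
Interpolate at f = 0.53 with slerp weights a = sin((1−f)δ)/sin δ ≈ 3.649, b = sin(fδ)/sin δ ≈ 3.736.
p = a·p₁ + b·p₂ ≈ (-0.397, 0.418, -0.817); φ = arcsin(p_z) ≈ -54.80°, λ = atan2(p_y, p_x) ≈ 133.54°.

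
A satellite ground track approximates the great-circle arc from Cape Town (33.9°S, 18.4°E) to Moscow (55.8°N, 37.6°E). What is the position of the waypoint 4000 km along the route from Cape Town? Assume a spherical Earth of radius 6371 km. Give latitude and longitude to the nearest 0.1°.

Write both endpoints as unit vectors p₁, p₂ with components (cos φ cos λ, cos φ sin λ, sin φ).
The central angle between the endpoints is δ = arccos(p₁·p₂) ≈ 1.592 rad (91.2°). The total great-circle distance is δ·R ≈ 1.592 × 6371 ≈ 10140 km, so the target fraction is f = 4000/10140 ≈ 0.394.
Interpolate at f ≈ 0.394 with slerp weights a = sin((1−f)δ)/sin δ ≈ 0.821, b = sin(fδ)/sin δ ≈ 0.588.
p = a·p₁ + b·p₂ ≈ (0.909, 0.417, 0.028); φ = arcsin(p_z) ≈ 1.59°, λ = atan2(p_y, p_x) ≈ 24.64°.

≈ 1.6°N, 24.6°E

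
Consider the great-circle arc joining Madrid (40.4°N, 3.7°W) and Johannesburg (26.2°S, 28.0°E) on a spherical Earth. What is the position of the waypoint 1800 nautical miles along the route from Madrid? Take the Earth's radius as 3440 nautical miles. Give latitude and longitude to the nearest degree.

Write both endpoints as unit vectors p₁, p₂ with components (cos φ cos λ, cos φ sin λ, sin φ).
The central angle between the endpoints is δ = arccos(p₁·p₂) ≈ 1.271 rad (72.8°). The total great-circle distance is δ·R ≈ 1.271 × 3440 ≈ 4373 nmi, so the target fraction is f = 1800/4373 ≈ 0.412.
Interpolate at f ≈ 0.412 with slerp weights a = sin((1−f)δ)/sin δ ≈ 0.712, b = sin(fδ)/sin δ ≈ 0.523.
p = a·p₁ + b·p₂ ≈ (0.955, 0.185, 0.230); φ = arcsin(p_z) ≈ 13.32°, λ = atan2(p_y, p_x) ≈ 10.98°.

≈ 13°N, 11°E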